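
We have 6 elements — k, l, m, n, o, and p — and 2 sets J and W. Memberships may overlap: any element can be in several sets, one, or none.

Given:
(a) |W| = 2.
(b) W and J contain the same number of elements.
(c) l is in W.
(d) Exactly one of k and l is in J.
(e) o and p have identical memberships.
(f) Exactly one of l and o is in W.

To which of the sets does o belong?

o: none

From (c): l ∈ W.
(f) (exactly one): o ∉ W.
(e): p matches o: p ∉ W.
Suppose o ∈ J: no assignment then satisfies all the clues, so o ∉ J.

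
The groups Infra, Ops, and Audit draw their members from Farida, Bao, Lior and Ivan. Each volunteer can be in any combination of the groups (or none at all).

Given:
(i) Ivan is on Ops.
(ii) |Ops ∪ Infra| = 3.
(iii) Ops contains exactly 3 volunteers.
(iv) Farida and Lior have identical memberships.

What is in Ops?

Ops = {Farida, Ivan, Lior}

From (i): Ivan ∈ Ops.
Suppose Farida ∉ Ops: no assignment then satisfies all the clues, so Farida ∈ Ops.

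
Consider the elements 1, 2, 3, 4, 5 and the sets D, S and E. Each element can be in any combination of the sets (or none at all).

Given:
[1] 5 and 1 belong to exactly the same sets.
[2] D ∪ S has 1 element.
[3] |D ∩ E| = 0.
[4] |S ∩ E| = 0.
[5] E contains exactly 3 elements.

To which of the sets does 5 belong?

5: E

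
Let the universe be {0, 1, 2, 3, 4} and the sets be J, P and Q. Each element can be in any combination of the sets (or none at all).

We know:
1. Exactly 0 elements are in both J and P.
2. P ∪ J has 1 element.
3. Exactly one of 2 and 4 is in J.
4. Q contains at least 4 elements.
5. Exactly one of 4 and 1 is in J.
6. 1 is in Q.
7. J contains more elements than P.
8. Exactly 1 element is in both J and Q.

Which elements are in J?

J = {4}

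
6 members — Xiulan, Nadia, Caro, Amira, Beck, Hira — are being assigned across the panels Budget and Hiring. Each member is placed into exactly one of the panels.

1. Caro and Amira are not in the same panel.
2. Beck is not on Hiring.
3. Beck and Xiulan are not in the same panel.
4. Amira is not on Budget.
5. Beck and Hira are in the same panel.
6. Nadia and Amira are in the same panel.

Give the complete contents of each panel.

From (2): Beck ∉ Hiring.
From (4): Amira ∉ Budget.
(5): Hira matches Beck: Hira ∉ Hiring.
(6): Nadia matches Amira: Nadia ∉ Budget.
Only one panel left: Nadia ∈ Hiring.
Only one panel left: Amira ∈ Hiring.
Only one panel left: Beck ∈ Budget.
Only one panel left: Hira ∈ Budget.
(1): Caro ∉ Hiring.
(3): Xiulan ∉ Budget.
Only one panel left: Xiulan ∈ Hiring.
Only one panel left: Caro ∈ Budget.

Budget = {Beck, Caro, Hira}; Hiring = {Amira, Nadia, Xiulan}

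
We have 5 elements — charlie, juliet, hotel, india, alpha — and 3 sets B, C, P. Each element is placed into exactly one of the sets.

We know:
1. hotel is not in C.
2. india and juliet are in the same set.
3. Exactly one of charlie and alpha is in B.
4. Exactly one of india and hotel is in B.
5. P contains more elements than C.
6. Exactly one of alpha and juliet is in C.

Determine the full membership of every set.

B = {charlie, hotel}; C = {alpha}; P = {india, juliet}

From (1): hotel ∉ C.
Suppose charlie ∉ B: no assignment then satisfies all the clues, so charlie ∈ B.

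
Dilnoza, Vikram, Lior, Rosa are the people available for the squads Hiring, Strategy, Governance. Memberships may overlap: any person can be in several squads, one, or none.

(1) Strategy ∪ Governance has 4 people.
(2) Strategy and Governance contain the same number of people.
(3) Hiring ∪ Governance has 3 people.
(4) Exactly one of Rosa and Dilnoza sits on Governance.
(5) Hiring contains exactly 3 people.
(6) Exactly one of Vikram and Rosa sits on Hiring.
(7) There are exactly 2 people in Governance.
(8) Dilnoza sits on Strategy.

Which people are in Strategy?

From (8): Dilnoza ∈ Strategy.
Suppose Vikram ∉ Strategy: no assignment then satisfies all the clues, so Vikram ∈ Strategy.

Strategy = {Dilnoza, Vikram}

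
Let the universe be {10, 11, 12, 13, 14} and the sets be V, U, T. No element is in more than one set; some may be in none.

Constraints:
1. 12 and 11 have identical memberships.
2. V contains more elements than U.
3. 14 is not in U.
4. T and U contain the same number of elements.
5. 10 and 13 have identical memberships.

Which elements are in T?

From (3): 14 ∉ U.
Suppose 10 ∈ T: no assignment then satisfies all the clues, so 10 ∉ T.

T = {}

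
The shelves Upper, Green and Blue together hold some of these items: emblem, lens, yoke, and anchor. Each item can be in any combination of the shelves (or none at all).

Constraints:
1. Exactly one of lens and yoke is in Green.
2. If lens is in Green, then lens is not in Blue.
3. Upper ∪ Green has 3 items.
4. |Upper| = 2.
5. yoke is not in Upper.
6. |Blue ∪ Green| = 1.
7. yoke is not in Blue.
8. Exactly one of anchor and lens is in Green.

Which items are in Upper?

Upper = {anchor, emblem}

From (5): yoke ∉ Upper.
From (7): yoke ∉ Blue.
Suppose emblem ∉ Upper: no assignment then satisfies all the clues, so emblem ∈ Upper.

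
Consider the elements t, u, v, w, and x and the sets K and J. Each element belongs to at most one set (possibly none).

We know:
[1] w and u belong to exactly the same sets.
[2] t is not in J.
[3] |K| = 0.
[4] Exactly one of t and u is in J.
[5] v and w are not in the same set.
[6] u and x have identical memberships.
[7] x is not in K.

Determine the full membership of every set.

K = {}; J = {u, w, x}

From (2): t ∉ J.
From (7): x ∉ K.
(3): K already has 0, so the rest are out.
(4) (exactly one): u ∈ J.
(6): x matches u: x ∈ J.
(1): w matches u: w ∈ J.
(5): v ∉ J.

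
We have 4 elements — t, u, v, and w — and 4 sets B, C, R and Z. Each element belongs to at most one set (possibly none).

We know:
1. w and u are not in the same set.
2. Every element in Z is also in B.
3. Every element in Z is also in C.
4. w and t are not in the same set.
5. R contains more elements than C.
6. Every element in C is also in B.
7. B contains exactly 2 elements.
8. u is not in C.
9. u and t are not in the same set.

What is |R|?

1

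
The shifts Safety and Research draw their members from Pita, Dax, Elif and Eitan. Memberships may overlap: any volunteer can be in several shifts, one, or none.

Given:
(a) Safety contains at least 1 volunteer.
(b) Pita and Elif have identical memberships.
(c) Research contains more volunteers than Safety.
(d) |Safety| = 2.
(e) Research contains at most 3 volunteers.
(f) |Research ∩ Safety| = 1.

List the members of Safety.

Safety = {Dax, Eitan}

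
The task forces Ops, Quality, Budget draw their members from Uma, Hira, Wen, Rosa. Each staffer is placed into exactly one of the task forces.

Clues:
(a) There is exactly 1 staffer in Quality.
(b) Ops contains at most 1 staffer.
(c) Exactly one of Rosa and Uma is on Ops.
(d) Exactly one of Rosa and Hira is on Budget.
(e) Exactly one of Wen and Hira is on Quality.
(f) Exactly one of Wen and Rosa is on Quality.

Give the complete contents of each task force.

Ops = {Rosa}; Quality = {Wen}; Budget = {Hira, Uma}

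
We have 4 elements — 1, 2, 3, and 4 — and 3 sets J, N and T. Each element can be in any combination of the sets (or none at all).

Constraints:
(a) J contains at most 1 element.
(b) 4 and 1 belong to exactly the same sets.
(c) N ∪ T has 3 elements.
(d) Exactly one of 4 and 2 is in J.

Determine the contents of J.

J = {2}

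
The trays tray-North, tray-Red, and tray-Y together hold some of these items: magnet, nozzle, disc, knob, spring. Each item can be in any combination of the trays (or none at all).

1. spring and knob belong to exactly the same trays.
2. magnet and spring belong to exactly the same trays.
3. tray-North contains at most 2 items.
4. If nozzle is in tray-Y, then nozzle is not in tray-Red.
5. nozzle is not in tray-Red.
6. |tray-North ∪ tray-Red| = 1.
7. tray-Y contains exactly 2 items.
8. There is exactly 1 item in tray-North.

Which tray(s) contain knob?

knob: none

From (5): nozzle ∉ tray-Red.
Suppose knob ∈ tray-North: no assignment then satisfies all the clues, so knob ∉ tray-North.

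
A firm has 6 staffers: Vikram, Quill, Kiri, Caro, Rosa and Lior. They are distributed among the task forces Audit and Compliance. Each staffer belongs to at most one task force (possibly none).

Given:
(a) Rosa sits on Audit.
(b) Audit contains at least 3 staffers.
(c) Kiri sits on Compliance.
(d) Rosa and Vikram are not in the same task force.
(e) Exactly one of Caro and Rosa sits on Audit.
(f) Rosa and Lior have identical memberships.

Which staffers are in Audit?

Audit = {Lior, Quill, Rosa}

From (a): Rosa ∈ Audit.
From (c): Kiri ∈ Compliance.
(d): Vikram ∉ Audit.
(e) (exactly one): Caro ∉ Audit.
(f): Lior matches Rosa: Lior ∈ Audit.
(b): only 3 candidates remain for Audit, so all are in.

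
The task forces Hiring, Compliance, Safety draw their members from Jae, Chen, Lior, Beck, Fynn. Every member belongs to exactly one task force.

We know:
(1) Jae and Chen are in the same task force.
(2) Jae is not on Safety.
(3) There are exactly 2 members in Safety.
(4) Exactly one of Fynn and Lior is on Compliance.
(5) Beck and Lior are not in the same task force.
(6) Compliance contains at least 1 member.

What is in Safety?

Safety = {Beck, Fynn}

From (2): Jae ∉ Safety.
(1): Chen matches Jae: Chen ∉ Safety.
Suppose Lior ∈ Safety: no assignment then satisfies all the clues, so Lior ∉ Safety.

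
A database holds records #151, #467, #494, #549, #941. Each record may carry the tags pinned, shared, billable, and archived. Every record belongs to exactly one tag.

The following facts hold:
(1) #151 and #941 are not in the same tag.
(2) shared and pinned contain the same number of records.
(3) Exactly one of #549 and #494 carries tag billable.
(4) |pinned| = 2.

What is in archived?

archived = {}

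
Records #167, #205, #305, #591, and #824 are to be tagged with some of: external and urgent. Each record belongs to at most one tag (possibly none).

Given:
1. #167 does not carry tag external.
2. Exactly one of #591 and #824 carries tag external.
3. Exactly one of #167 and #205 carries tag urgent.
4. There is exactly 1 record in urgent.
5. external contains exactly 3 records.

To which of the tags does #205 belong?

#205: external

From (1): #167 ∉ external.
Suppose #205 ∉ external: no assignment then satisfies all the clues, so #205 ∈ external.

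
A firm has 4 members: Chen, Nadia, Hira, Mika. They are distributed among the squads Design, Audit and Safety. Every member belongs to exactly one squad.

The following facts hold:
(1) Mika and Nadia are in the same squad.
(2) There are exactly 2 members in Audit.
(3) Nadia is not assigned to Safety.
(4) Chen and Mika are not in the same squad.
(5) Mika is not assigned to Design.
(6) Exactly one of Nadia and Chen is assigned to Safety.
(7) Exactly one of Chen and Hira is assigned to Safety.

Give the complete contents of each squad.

Design = {Hira}; Audit = {Mika, Nadia}; Safety = {Chen}

From (3): Nadia ∉ Safety.
From (5): Mika ∉ Design.
(1): Nadia matches Mika: Nadia ∉ Design.
(1): Mika matches Nadia: Mika ∉ Safety.
(6) (exactly one): Chen ∈ Safety.
(7) (exactly one): Hira ∉ Safety.
Only one squad left: Nadia ∈ Audit.
Only one squad left: Mika ∈ Audit.
(2): Audit already has 2, so the rest are out.
Only one squad left: Hira ∈ Design.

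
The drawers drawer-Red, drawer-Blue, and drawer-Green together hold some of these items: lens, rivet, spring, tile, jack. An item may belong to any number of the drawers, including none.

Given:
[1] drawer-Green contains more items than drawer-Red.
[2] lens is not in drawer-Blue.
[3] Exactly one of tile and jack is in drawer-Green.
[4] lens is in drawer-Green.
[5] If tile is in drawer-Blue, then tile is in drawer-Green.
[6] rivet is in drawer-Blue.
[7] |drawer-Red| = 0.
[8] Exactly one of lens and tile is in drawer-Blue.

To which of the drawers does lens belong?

lens: drawer-Green

From (2): lens ∉ drawer-Blue.
From (4): lens ∈ drawer-Green.
From (6): rivet ∈ drawer-Blue.
(7): drawer-Red already has 0, so the rest are out.
(8) (exactly one): tile ∈ drawer-Blue.
(5): tile ∈ drawer-Green.
(3) (exactly one): jack ∉ drawer-Green.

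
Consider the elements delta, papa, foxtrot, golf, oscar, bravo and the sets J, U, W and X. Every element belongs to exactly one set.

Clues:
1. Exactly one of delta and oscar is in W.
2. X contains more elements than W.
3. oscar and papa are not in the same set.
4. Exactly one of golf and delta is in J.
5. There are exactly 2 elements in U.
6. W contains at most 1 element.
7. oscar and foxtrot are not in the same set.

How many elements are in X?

2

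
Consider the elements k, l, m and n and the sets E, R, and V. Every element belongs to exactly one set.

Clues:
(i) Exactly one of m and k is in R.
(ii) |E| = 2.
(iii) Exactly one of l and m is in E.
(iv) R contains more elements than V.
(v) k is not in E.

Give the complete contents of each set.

E = {m, n}; R = {k, l}; V = {}

From (v): k ∉ E.
Suppose k ∉ R: no assignment then satisfies all the clues, so k ∈ R.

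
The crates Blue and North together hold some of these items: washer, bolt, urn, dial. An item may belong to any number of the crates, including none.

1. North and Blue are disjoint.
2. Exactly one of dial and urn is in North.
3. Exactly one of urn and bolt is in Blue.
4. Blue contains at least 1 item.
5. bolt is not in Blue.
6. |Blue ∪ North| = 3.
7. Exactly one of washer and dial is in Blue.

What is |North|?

From (5): bolt ∉ Blue.
(3) (exactly one): urn ∈ Blue.
(1) (disjoint): urn ∉ North.
(2) (exactly one): dial ∈ North.
(1) (disjoint): dial ∉ Blue.
(7) (exactly one): washer ∈ Blue.
(1) (disjoint): washer ∉ North.
Suppose bolt ∈ North: no assignment then satisfies all the clues, so bolt ∉ North.

1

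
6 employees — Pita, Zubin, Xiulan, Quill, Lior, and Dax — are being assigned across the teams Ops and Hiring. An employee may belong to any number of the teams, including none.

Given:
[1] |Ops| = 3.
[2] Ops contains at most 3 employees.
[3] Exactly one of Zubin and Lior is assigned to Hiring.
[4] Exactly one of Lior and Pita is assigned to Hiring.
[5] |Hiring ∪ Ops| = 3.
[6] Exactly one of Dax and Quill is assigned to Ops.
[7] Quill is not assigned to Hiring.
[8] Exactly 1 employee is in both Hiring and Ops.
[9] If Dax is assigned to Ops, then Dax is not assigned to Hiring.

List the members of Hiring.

Hiring = {Lior}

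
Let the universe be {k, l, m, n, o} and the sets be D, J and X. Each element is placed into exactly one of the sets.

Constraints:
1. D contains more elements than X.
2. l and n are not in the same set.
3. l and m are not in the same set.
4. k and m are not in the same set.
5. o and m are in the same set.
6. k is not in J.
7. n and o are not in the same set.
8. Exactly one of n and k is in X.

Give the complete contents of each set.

D = {k, l}; J = {m, o}; X = {n}

From (6): k ∉ J.
Suppose k ∉ D: no assignment then satisfies all the clues, so k ∈ D.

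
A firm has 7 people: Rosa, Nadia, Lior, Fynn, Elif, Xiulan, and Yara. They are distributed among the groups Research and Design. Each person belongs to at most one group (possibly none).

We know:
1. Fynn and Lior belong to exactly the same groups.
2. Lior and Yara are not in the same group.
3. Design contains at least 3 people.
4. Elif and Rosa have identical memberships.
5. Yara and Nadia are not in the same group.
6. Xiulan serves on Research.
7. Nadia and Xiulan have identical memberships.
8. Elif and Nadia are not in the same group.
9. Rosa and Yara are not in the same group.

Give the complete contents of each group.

Research = {Nadia, Xiulan}; Design = {Elif, Fynn, Lior, Rosa}

From (6): Xiulan ∈ Research.
(7): Nadia matches Xiulan: Nadia ∈ Research.
(8): Elif ∉ Research.
(4): Rosa matches Elif: Rosa ∉ Research.
(5): Yara ∉ Research.
Suppose Rosa ∉ Design: no assignment then satisfies all the clues, so Rosa ∈ Design.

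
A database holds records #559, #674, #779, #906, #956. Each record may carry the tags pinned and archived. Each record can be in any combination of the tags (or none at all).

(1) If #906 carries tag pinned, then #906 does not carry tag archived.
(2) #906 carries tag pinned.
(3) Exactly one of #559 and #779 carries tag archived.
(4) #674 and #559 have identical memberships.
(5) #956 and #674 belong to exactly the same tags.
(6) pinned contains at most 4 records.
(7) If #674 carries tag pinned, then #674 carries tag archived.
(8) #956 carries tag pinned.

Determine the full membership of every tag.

pinned = {#559, #674, #906, #956}; archived = {#559, #674, #956}

From (2): #906 ∈ pinned.
From (8): #956 ∈ pinned.
(1): #906 ∉ archived.
(5): #674 matches #956: #674 ∈ pinned.
(7): #674 ∈ archived.
(4): #559 matches #674: #559 ∈ pinned.
(4): #559 matches #674: #559 ∈ archived.
(5): #956 matches #674: #956 ∈ archived.
(6): pinned already has 4, so the rest are out.
(3) (exactly one): #779 ∉ archived.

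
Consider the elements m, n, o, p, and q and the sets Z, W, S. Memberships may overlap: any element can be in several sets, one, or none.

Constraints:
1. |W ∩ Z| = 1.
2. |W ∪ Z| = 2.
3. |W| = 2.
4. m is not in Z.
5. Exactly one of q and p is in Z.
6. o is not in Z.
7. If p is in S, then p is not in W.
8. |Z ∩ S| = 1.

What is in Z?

Z = {q}

From (4): m ∉ Z.
From (6): o ∉ Z.
Suppose n ∈ Z: no assignment then satisfies all the clues, so n ∉ Z.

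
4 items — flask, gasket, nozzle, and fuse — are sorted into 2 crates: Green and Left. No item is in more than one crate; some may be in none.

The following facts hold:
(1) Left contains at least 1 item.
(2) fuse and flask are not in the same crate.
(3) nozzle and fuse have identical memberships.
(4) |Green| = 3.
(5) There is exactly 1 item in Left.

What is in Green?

Green = {fuse, gasket, nozzle}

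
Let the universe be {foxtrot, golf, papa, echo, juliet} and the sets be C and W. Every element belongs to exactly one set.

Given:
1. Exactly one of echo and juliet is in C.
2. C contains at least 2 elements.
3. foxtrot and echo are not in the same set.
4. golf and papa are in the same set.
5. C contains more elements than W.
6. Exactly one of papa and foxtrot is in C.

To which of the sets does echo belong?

echo: C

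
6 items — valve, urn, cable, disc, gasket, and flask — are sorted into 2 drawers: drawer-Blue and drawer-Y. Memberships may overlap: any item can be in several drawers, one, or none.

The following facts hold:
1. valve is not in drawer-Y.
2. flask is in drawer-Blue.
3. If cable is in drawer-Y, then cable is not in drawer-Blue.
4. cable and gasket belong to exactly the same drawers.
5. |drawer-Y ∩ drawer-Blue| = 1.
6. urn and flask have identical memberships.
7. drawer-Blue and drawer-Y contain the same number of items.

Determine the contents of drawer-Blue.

drawer-Blue = {disc, flask, urn}

From (1): valve ∉ drawer-Y.
From (2): flask ∈ drawer-Blue.
(6): urn matches flask: urn ∈ drawer-Blue.
Suppose valve ∈ drawer-Blue: no assignment then satisfies all the clues, so valve ∉ drawer-Blue.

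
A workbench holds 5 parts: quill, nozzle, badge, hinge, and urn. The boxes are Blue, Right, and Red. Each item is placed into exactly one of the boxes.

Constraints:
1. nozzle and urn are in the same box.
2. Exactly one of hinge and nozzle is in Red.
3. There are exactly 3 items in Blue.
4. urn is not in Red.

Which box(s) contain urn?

urn: Blue

From (4): urn ∉ Red.
(1): nozzle matches urn: nozzle ∉ Red.
(2) (exactly one): hinge ∈ Red.
Suppose urn ∉ Blue: no assignment then satisfies all the clues, so urn ∈ Blue.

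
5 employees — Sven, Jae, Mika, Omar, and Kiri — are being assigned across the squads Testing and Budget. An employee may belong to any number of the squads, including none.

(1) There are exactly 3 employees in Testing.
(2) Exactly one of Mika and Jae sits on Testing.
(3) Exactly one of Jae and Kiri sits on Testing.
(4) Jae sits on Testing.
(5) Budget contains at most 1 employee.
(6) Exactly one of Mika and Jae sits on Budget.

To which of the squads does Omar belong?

Omar: Testing

From (4): Jae ∈ Testing.
(2) (exactly one): Mika ∉ Testing.
(3) (exactly one): Kiri ∉ Testing.
(1): only 3 candidates remain for Testing, so all are in.
Suppose Omar ∈ Budget: no assignment then satisfies all the clues, so Omar ∉ Budget.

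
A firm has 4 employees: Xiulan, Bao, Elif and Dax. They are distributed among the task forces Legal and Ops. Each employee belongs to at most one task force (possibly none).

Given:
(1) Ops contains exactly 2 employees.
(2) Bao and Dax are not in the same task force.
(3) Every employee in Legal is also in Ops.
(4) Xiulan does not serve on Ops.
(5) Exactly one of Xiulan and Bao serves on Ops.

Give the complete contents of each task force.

Legal = {}; Ops = {Bao, Elif}

From (4): Xiulan ∉ Ops.
(3) contrapositive: Xiulan ∉ Legal.
(5) (exactly one): Bao ∈ Ops.
(2): Dax ∉ Ops.
(3) contrapositive: Dax ∉ Legal.
(1): only 2 candidates remain for Ops, so all are in.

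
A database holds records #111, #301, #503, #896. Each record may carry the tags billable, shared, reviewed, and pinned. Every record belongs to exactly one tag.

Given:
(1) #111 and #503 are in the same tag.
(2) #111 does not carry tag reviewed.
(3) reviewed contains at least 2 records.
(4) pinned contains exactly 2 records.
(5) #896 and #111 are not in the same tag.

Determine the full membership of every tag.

billable = {}; shared = {}; reviewed = {#301, #896}; pinned = {#111, #503}

From (2): #111 ∉ reviewed.
(1): #503 matches #111: #503 ∉ reviewed.
(3): only 2 candidates remain for reviewed, so all are in.
(4): only 2 candidates remain for pinned, so all are in.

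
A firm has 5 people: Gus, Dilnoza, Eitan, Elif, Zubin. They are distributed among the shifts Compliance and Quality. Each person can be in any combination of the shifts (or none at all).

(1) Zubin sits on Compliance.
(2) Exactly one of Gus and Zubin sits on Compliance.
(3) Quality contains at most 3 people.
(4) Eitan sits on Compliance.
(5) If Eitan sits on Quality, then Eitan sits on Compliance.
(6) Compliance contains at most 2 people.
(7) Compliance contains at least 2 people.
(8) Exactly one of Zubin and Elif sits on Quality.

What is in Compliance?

Compliance = {Eitan, Zubin}

From (1): Zubin ∈ Compliance.
From (4): Eitan ∈ Compliance.
(2) (exactly one): Gus ∉ Compliance.
(6): Compliance already has 2, so the rest are out.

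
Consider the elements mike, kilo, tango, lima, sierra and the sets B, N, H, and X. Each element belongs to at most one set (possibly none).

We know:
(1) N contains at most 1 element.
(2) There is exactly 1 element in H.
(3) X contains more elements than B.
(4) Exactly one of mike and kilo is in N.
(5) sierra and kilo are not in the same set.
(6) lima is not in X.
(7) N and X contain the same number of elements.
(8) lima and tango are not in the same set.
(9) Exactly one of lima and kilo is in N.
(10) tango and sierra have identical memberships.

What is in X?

X = {mike}

From (6): lima ∉ X.
Suppose mike ∉ X: no assignment then satisfies all the clues, so mike ∈ X.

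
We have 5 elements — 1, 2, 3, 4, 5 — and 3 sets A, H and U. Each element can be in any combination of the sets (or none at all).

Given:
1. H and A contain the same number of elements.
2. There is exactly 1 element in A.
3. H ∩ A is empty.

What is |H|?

1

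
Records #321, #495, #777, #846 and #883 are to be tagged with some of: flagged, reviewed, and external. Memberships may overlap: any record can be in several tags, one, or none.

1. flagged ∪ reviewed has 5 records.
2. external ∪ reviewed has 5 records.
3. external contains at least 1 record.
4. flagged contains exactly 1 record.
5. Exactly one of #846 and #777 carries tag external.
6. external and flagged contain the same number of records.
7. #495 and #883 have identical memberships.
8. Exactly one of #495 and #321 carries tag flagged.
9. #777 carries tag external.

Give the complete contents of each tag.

flagged = {#321}; reviewed = {#321, #495, #777, #846, #883}; external = {#777}

From (9): #777 ∈ external.
(5) (exactly one): #846 ∉ external.
Suppose #321 ∉ flagged: no assignment then satisfies all the clues, so #321 ∈ flagged.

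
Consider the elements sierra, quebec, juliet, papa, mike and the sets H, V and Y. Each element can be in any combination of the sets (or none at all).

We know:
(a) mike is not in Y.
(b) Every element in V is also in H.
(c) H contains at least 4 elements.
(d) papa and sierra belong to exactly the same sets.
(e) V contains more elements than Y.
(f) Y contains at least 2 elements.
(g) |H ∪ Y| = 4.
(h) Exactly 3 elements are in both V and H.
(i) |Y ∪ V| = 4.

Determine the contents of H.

H = {juliet, papa, quebec, sierra}

From (a): mike ∉ Y.
Suppose sierra ∉ H: no assignment then satisfies all the clues, so sierra ∈ H.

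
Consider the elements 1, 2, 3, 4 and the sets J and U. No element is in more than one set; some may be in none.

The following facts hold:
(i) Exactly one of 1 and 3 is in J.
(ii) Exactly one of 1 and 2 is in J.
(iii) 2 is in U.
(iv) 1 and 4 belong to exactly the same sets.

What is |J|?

2

From (iii): 2 ∈ U.
(ii) (exactly one): 1 ∈ J.
(iv): 4 matches 1: 4 ∈ J.
(i) (exactly one): 3 ∉ J.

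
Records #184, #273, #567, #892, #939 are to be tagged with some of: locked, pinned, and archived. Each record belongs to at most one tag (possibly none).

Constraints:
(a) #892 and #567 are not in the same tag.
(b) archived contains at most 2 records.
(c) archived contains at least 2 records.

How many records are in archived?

2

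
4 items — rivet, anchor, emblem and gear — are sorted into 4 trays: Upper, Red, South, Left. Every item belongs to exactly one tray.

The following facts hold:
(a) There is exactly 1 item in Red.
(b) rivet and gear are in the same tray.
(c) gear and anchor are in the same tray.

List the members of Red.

Red = {emblem}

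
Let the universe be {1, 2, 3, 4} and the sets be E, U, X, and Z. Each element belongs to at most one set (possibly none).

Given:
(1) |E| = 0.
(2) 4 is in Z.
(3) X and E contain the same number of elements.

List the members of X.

X = {}

From (2): 4 ∈ Z.
(1): E already has 0, so the rest are out.
Suppose 1 ∈ X: no assignment then satisfies all the clues, so 1 ∉ X.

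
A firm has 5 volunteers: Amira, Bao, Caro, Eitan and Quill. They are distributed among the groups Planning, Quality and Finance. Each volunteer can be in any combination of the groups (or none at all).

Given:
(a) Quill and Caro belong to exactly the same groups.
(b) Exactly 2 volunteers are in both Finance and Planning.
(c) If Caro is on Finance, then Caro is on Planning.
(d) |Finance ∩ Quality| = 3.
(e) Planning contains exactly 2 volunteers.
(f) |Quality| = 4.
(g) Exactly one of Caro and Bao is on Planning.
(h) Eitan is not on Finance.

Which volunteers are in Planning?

Planning = {Caro, Quill}

From (h): Eitan ∉ Finance.
Suppose Amira ∈ Planning: no assignment then satisfies all the clues, so Amira ∉ Planning.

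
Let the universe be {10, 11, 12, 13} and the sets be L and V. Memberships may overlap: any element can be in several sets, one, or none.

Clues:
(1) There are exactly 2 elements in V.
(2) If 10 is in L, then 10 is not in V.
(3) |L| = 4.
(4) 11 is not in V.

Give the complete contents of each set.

From (4): 11 ∉ V.
(3): only 4 candidates remain for L, so all are in.
(2): 10 ∉ V.
(1): only 2 candidates remain for V, so all are in.

L = {10, 11, 12, 13}; V = {12, 13}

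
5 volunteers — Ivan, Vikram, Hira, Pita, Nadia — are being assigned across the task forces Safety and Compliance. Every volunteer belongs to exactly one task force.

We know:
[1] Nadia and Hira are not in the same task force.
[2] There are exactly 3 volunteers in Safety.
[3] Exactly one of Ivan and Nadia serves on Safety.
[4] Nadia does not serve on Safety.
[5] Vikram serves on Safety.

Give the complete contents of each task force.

From (4): Nadia ∉ Safety.
From (5): Vikram ∈ Safety.
(3) (exactly one): Ivan ∈ Safety.
Only one task force left: Nadia ∈ Compliance.
(1): Hira ∉ Compliance.
Only one task force left: Hira ∈ Safety.
(2): Safety already has 3, so the rest are out.
Only one task force left: Pita ∈ Compliance.

Safety = {Hira, Ivan, Vikram}; Compliance = {Nadia, Pita}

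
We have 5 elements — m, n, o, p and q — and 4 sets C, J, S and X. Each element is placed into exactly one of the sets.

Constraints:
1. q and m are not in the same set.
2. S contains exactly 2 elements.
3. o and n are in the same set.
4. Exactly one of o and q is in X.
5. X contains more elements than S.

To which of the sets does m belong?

m: X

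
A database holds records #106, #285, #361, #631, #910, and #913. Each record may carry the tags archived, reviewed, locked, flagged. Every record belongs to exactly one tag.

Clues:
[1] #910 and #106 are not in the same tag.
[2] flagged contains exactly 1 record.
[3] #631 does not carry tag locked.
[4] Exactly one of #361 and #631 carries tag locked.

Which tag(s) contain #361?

From (3): #631 ∉ locked.
(4) (exactly one): #361 ∈ locked.

#361: locked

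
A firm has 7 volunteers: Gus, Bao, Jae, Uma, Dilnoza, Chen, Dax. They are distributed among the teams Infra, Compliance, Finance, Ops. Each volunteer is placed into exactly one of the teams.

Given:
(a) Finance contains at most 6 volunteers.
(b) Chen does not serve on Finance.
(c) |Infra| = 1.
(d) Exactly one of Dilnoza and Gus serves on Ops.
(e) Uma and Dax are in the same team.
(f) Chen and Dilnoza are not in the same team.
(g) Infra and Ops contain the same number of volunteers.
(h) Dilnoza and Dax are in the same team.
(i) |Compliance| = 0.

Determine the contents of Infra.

Infra = {Chen}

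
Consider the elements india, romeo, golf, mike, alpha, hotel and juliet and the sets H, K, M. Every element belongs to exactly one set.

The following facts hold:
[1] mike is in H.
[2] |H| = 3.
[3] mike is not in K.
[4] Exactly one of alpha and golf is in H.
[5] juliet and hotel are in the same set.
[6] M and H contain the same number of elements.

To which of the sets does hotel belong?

From (1): mike ∈ H.
Suppose hotel ∈ H: no assignment then satisfies all the clues, so hotel ∉ H.

hotel: M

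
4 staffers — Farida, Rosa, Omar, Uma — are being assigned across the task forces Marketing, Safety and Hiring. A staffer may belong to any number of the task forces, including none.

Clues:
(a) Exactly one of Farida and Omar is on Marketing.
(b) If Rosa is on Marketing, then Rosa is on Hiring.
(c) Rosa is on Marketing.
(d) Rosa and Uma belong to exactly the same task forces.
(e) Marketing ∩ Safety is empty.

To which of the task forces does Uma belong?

Uma: Hiring, Marketing

From (c): Rosa ∈ Marketing.
(b): Rosa ∈ Hiring.
(d): Uma matches Rosa: Uma ∈ Marketing.
(d): Uma matches Rosa: Uma ∈ Hiring.
(e) (disjoint): Rosa ∉ Safety.
(e) (disjoint): Uma ∉ Safety.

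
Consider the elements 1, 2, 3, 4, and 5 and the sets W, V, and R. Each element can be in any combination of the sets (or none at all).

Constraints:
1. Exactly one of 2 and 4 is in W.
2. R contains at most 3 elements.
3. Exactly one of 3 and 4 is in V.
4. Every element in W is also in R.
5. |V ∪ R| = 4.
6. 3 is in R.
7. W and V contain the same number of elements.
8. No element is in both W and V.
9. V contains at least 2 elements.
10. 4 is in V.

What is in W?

From (6): 3 ∈ R.
From (10): 4 ∈ V.
(3) (exactly one): 3 ∉ V.
(8) (disjoint): 4 ∉ W.
(1) (exactly one): 2 ∈ W.
(4) with 2 ∈ W: 2 ∈ R.
(8) (disjoint): 2 ∉ V.
Suppose 1 ∈ W: no assignment then satisfies all the clues, so 1 ∉ W.

W = {2, 3}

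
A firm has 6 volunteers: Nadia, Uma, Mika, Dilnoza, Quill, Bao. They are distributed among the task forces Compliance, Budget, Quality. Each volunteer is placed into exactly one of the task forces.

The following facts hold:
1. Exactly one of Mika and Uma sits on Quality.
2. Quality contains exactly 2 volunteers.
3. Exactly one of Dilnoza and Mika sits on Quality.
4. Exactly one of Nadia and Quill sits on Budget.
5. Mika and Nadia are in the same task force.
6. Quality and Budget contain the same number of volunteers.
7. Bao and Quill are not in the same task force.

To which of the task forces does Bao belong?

Bao: Compliance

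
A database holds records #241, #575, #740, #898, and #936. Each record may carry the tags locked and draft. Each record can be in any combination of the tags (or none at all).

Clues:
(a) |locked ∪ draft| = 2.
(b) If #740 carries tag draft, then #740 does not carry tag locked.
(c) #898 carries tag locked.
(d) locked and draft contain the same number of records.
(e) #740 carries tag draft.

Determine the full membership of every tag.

locked = {#898}; draft = {#740}

From (c): #898 ∈ locked.
From (e): #740 ∈ draft.
(b): #740 ∉ locked.
Suppose #241 ∈ locked: no assignment then satisfies all the clues, so #241 ∉ locked.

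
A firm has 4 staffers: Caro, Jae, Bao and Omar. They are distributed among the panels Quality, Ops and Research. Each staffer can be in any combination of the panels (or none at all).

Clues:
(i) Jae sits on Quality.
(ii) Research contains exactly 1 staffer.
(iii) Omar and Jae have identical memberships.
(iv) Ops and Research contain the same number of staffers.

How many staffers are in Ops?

1

From (i): Jae ∈ Quality.
(iii): Omar matches Jae: Omar ∈ Quality.
Suppose Jae ∈ Ops: no assignment then satisfies all the clues, so Jae ∉ Ops.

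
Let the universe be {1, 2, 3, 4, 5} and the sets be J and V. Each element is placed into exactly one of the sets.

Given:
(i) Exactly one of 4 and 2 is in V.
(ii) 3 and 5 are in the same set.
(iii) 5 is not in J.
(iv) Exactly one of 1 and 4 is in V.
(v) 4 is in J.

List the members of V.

From (iii): 5 ∉ J.
From (v): 4 ∈ J.
(i) (exactly one): 2 ∈ V.
(ii): 3 matches 5: 3 ∉ J.
(iv) (exactly one): 1 ∈ V.
Only one set left: 3 ∈ V.
Only one set left: 5 ∈ V.

V = {1, 2, 3, 5}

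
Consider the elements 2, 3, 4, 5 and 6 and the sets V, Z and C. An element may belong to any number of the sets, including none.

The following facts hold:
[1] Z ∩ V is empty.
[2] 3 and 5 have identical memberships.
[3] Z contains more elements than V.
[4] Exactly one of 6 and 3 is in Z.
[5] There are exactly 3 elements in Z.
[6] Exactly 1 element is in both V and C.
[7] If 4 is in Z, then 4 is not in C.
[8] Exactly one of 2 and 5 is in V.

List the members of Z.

Z = {3, 4, 5}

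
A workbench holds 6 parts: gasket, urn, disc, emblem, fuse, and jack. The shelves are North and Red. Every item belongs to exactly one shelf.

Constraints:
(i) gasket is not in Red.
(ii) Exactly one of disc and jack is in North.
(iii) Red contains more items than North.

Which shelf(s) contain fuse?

fuse: Red

From (i): gasket ∉ Red.
Only one shelf left: gasket ∈ North.
Suppose fuse ∈ North: no assignment then satisfies all the clues, so fuse ∉ North.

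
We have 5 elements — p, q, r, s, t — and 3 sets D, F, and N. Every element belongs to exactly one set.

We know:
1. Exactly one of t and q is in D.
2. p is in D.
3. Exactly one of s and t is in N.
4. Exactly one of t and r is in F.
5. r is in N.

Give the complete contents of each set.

D = {p, q}; F = {t}; N = {r, s}

From (2): p ∈ D.
From (5): r ∈ N.
(4) (exactly one): t ∈ F.
(1) (exactly one): q ∈ D.
(3) (exactly one): s ∈ N.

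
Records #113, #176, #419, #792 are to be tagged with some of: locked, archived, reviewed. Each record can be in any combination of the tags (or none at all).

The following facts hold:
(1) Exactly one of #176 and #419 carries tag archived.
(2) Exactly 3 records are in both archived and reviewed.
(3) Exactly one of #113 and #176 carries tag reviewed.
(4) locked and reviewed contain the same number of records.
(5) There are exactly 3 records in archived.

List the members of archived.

archived = {#113, #419, #792}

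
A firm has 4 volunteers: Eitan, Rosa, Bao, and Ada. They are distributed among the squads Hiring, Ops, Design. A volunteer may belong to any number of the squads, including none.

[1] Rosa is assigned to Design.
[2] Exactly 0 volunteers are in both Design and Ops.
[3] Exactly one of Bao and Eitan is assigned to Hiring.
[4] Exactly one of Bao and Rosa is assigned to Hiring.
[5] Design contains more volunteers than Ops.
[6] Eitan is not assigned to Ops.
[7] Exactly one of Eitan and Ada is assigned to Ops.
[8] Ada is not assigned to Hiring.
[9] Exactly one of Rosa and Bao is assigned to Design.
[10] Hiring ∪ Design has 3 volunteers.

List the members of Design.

Design = {Eitan, Rosa}

From (1): Rosa ∈ Design.
From (6): Eitan ∉ Ops.
From (8): Ada ∉ Hiring.
(7) (exactly one): Ada ∈ Ops.
(9) (exactly one): Bao ∉ Design.
Suppose Eitan ∉ Design: no assignment then satisfies all the clues, so Eitan ∈ Design.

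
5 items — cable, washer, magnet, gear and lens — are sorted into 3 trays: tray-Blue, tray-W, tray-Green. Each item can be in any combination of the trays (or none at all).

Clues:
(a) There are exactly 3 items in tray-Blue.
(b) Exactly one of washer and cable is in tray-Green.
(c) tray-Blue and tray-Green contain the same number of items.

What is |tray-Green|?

3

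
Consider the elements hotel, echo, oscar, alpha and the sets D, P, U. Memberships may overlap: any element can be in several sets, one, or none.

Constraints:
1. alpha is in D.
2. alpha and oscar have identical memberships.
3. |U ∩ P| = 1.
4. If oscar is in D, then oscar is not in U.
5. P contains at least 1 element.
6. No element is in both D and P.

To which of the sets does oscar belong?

oscar: D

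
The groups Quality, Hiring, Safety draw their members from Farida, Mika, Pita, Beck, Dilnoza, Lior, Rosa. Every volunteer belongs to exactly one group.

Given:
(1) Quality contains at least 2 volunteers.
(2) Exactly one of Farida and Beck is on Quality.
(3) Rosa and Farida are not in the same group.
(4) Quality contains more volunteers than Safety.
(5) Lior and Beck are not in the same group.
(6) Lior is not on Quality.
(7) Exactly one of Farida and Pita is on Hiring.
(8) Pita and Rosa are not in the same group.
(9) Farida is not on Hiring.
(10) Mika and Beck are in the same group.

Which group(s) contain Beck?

Beck: Quality

From (6): Lior ∉ Quality.
From (9): Farida ∉ Hiring.
(7) (exactly one): Pita ∈ Hiring.
(8): Rosa ∉ Hiring.
Suppose Beck ∉ Quality: no assignment then satisfies all the clues, so Beck ∈ Quality.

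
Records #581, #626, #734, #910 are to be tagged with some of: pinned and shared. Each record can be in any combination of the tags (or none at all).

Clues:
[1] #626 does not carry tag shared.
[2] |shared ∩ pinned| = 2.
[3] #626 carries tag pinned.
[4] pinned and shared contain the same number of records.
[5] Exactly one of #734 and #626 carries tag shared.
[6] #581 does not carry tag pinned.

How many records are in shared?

3

From (1): #626 ∉ shared.
From (3): #626 ∈ pinned.
From (6): #581 ∉ pinned.
(5) (exactly one): #734 ∈ shared.
Suppose #581 ∉ shared: no assignment then satisfies all the clues, so #581 ∈ shared.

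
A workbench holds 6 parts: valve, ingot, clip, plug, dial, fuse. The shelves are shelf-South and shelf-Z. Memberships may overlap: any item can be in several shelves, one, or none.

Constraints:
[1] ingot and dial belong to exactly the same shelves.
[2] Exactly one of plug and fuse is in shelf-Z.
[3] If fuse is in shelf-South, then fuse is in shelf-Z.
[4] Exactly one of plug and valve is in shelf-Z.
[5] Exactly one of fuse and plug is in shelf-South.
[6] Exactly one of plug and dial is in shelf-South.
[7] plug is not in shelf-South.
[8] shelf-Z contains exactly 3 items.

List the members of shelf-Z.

shelf-Z = {clip, fuse, valve}

From (7): plug ∉ shelf-South.
(5) (exactly one): fuse ∈ shelf-South.
(6) (exactly one): dial ∈ shelf-South.
(1): ingot matches dial: ingot ∈ shelf-South.
(3): fuse ∈ shelf-Z.
(2) (exactly one): plug ∉ shelf-Z.
(4) (exactly one): valve ∈ shelf-Z.
Suppose ingot ∈ shelf-Z: no assignment then satisfies all the clues, so ingot ∉ shelf-Z.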